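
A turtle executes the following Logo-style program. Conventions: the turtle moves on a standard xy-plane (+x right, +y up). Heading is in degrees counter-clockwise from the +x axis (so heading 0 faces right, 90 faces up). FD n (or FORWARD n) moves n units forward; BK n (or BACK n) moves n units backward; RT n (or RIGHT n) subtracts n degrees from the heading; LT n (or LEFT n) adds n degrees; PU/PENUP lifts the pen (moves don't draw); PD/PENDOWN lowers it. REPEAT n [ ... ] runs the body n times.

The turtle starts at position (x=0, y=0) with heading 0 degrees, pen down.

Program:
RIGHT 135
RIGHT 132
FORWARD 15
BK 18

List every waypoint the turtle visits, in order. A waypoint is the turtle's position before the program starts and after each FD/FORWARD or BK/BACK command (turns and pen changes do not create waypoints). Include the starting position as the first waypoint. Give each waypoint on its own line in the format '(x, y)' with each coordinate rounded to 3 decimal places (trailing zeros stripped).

Answer: (0, 0)
(-0.785, 14.979)
(0.157, -2.996)

Derivation:
Executing turtle program step by step:
Start: pos=(0,0), heading=0, pen down
RT 135: heading 0 -> 225
RT 132: heading 225 -> 93
FD 15: (0,0) -> (-0.785,14.979) [heading=93, draw]
BK 18: (-0.785,14.979) -> (0.157,-2.996) [heading=93, draw]
Final: pos=(0.157,-2.996), heading=93, 2 segment(s) drawn
Waypoints (3 total):
(0, 0)
(-0.785, 14.979)
(0.157, -2.996)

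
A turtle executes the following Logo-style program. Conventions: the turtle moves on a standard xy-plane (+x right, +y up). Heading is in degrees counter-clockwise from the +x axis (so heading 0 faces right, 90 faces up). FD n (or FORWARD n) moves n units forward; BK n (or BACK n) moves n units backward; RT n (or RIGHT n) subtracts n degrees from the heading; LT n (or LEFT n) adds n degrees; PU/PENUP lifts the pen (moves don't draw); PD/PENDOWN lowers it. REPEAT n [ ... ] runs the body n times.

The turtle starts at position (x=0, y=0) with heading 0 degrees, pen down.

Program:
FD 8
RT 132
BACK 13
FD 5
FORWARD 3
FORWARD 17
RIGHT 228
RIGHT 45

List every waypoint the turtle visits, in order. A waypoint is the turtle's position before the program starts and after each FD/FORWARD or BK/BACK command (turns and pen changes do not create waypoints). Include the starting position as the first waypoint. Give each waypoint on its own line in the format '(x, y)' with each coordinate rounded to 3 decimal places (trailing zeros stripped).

Executing turtle program step by step:
Start: pos=(0,0), heading=0, pen down
FD 8: (0,0) -> (8,0) [heading=0, draw]
RT 132: heading 0 -> 228
BK 13: (8,0) -> (16.699,9.661) [heading=228, draw]
FD 5: (16.699,9.661) -> (13.353,5.945) [heading=228, draw]
FD 3: (13.353,5.945) -> (11.346,3.716) [heading=228, draw]
FD 17: (11.346,3.716) -> (-0.03,-8.918) [heading=228, draw]
RT 228: heading 228 -> 0
RT 45: heading 0 -> 315
Final: pos=(-0.03,-8.918), heading=315, 5 segment(s) drawn
Waypoints (6 total):
(0, 0)
(8, 0)
(16.699, 9.661)
(13.353, 5.945)
(11.346, 3.716)
(-0.03, -8.918)

Answer: (0, 0)
(8, 0)
(16.699, 9.661)
(13.353, 5.945)
(11.346, 3.716)
(-0.03, -8.918)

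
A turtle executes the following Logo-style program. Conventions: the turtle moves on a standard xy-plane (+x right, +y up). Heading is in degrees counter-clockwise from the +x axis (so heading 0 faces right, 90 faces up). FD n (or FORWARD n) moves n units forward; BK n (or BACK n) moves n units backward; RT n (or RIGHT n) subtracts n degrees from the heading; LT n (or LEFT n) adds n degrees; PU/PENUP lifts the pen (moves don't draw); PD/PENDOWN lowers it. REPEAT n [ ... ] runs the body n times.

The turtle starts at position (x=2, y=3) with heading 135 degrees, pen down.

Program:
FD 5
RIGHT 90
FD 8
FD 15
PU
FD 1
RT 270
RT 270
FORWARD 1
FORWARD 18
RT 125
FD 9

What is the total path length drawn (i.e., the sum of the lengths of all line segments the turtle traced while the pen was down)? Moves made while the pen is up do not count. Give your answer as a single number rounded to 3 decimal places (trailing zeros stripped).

Answer: 28

Derivation:
Executing turtle program step by step:
Start: pos=(2,3), heading=135, pen down
FD 5: (2,3) -> (-1.536,6.536) [heading=135, draw]
RT 90: heading 135 -> 45
FD 8: (-1.536,6.536) -> (4.121,12.192) [heading=45, draw]
FD 15: (4.121,12.192) -> (14.728,22.799) [heading=45, draw]
PU: pen up
FD 1: (14.728,22.799) -> (15.435,23.506) [heading=45, move]
RT 270: heading 45 -> 135
RT 270: heading 135 -> 225
FD 1: (15.435,23.506) -> (14.728,22.799) [heading=225, move]
FD 18: (14.728,22.799) -> (2,10.071) [heading=225, move]
RT 125: heading 225 -> 100
FD 9: (2,10.071) -> (0.437,18.934) [heading=100, move]
Final: pos=(0.437,18.934), heading=100, 3 segment(s) drawn

Segment lengths:
  seg 1: (2,3) -> (-1.536,6.536), length = 5
  seg 2: (-1.536,6.536) -> (4.121,12.192), length = 8
  seg 3: (4.121,12.192) -> (14.728,22.799), length = 15
Total = 28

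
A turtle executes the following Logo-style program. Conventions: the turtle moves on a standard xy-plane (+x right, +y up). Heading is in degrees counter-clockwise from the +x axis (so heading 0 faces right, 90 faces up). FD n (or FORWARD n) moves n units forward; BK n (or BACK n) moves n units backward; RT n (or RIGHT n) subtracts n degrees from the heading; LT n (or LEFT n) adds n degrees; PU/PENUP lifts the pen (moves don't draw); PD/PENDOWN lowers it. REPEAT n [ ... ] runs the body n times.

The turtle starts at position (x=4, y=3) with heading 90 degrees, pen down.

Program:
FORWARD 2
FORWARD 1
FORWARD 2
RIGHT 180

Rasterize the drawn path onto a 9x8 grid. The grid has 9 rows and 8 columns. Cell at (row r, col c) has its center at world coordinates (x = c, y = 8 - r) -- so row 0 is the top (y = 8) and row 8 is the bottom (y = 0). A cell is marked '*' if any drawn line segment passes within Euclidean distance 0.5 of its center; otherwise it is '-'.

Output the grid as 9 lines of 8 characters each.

Answer: ----*---
----*---
----*---
----*---
----*---
----*---
--------
--------
--------

Derivation:
Segment 0: (4,3) -> (4,5)
Segment 1: (4,5) -> (4,6)
Segment 2: (4,6) -> (4,8)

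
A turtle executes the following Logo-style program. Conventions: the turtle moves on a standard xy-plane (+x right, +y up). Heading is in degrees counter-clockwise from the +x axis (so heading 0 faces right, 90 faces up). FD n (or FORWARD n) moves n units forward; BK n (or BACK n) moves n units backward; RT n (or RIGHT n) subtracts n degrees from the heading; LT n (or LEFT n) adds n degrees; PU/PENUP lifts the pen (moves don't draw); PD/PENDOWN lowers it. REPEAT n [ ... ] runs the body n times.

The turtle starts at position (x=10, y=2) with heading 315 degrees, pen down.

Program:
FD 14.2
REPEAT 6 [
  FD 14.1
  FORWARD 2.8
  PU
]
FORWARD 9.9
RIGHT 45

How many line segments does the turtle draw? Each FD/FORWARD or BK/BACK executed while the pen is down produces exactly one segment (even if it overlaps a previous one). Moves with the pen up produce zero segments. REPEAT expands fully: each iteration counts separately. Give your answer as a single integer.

Executing turtle program step by step:
Start: pos=(10,2), heading=315, pen down
FD 14.2: (10,2) -> (20.041,-8.041) [heading=315, draw]
REPEAT 6 [
  -- iteration 1/6 --
  FD 14.1: (20.041,-8.041) -> (30.011,-18.011) [heading=315, draw]
  FD 2.8: (30.011,-18.011) -> (31.991,-19.991) [heading=315, draw]
  PU: pen up
  -- iteration 2/6 --
  FD 14.1: (31.991,-19.991) -> (41.961,-29.961) [heading=315, move]
  FD 2.8: (41.961,-29.961) -> (43.941,-31.941) [heading=315, move]
  PU: pen up
  -- iteration 3/6 --
  FD 14.1: (43.941,-31.941) -> (53.911,-41.911) [heading=315, move]
  FD 2.8: (53.911,-41.911) -> (55.891,-43.891) [heading=315, move]
  PU: pen up
  -- iteration 4/6 --
  FD 14.1: (55.891,-43.891) -> (65.861,-53.861) [heading=315, move]
  FD 2.8: (65.861,-53.861) -> (67.841,-55.841) [heading=315, move]
  PU: pen up
  -- iteration 5/6 --
  FD 14.1: (67.841,-55.841) -> (77.812,-65.812) [heading=315, move]
  FD 2.8: (77.812,-65.812) -> (79.791,-67.791) [heading=315, move]
  PU: pen up
  -- iteration 6/6 --
  FD 14.1: (79.791,-67.791) -> (89.762,-77.762) [heading=315, move]
  FD 2.8: (89.762,-77.762) -> (91.742,-79.742) [heading=315, move]
  PU: pen up
]
FD 9.9: (91.742,-79.742) -> (98.742,-86.742) [heading=315, move]
RT 45: heading 315 -> 270
Final: pos=(98.742,-86.742), heading=270, 3 segment(s) drawn
Segments drawn: 3

Answer: 3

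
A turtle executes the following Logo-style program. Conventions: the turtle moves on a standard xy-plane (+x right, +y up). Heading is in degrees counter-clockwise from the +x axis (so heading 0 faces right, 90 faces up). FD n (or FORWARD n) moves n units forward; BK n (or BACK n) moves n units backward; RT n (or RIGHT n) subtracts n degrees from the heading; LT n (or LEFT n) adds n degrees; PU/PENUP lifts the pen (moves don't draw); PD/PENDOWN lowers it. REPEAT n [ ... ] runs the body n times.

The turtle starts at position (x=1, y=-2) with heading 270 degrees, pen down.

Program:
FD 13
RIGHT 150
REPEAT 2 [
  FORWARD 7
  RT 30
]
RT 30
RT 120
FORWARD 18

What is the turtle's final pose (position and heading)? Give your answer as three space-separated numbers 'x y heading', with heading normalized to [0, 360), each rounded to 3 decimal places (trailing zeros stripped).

Answer: -2.5 -19.938 270

Derivation:
Executing turtle program step by step:
Start: pos=(1,-2), heading=270, pen down
FD 13: (1,-2) -> (1,-15) [heading=270, draw]
RT 150: heading 270 -> 120
REPEAT 2 [
  -- iteration 1/2 --
  FD 7: (1,-15) -> (-2.5,-8.938) [heading=120, draw]
  RT 30: heading 120 -> 90
  -- iteration 2/2 --
  FD 7: (-2.5,-8.938) -> (-2.5,-1.938) [heading=90, draw]
  RT 30: heading 90 -> 60
]
RT 30: heading 60 -> 30
RT 120: heading 30 -> 270
FD 18: (-2.5,-1.938) -> (-2.5,-19.938) [heading=270, draw]
Final: pos=(-2.5,-19.938), heading=270, 4 segment(s) drawn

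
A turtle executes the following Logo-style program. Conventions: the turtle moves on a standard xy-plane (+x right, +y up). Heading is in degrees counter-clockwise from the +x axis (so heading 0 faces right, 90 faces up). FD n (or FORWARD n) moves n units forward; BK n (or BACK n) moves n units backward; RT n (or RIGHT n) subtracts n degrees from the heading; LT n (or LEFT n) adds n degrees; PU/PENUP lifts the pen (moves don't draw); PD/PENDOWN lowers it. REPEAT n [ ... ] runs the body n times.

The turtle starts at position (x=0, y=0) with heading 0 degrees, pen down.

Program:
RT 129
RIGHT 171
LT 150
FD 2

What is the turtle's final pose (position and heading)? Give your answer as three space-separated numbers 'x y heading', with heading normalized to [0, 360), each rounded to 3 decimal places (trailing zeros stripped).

Executing turtle program step by step:
Start: pos=(0,0), heading=0, pen down
RT 129: heading 0 -> 231
RT 171: heading 231 -> 60
LT 150: heading 60 -> 210
FD 2: (0,0) -> (-1.732,-1) [heading=210, draw]
Final: pos=(-1.732,-1), heading=210, 1 segment(s) drawn

Answer: -1.732 -1 210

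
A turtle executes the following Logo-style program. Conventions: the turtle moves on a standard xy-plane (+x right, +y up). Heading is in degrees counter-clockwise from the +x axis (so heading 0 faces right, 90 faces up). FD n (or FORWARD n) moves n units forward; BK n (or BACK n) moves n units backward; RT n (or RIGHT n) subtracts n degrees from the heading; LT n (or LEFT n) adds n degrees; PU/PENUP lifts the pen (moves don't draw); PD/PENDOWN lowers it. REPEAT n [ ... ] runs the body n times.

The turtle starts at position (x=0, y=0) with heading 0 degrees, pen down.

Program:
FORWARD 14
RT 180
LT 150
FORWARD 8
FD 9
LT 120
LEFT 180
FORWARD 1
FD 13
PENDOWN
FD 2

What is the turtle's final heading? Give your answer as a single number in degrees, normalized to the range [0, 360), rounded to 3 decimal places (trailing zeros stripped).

Executing turtle program step by step:
Start: pos=(0,0), heading=0, pen down
FD 14: (0,0) -> (14,0) [heading=0, draw]
RT 180: heading 0 -> 180
LT 150: heading 180 -> 330
FD 8: (14,0) -> (20.928,-4) [heading=330, draw]
FD 9: (20.928,-4) -> (28.722,-8.5) [heading=330, draw]
LT 120: heading 330 -> 90
LT 180: heading 90 -> 270
FD 1: (28.722,-8.5) -> (28.722,-9.5) [heading=270, draw]
FD 13: (28.722,-9.5) -> (28.722,-22.5) [heading=270, draw]
PD: pen down
FD 2: (28.722,-22.5) -> (28.722,-24.5) [heading=270, draw]
Final: pos=(28.722,-24.5), heading=270, 6 segment(s) drawn

Answer: 270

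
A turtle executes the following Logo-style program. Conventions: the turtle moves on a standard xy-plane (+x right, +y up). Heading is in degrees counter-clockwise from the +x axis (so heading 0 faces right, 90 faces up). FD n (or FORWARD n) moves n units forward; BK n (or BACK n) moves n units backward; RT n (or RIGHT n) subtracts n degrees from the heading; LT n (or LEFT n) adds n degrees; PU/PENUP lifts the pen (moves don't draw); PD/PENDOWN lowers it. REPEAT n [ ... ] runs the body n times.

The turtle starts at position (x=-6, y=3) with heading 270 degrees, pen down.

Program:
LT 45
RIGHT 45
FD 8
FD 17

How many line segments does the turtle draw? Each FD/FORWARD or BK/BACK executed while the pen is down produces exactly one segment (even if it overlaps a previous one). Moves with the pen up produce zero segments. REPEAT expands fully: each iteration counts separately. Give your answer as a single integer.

Answer: 2

Derivation:
Executing turtle program step by step:
Start: pos=(-6,3), heading=270, pen down
LT 45: heading 270 -> 315
RT 45: heading 315 -> 270
FD 8: (-6,3) -> (-6,-5) [heading=270, draw]
FD 17: (-6,-5) -> (-6,-22) [heading=270, draw]
Final: pos=(-6,-22), heading=270, 2 segment(s) drawn
Segments drawn: 2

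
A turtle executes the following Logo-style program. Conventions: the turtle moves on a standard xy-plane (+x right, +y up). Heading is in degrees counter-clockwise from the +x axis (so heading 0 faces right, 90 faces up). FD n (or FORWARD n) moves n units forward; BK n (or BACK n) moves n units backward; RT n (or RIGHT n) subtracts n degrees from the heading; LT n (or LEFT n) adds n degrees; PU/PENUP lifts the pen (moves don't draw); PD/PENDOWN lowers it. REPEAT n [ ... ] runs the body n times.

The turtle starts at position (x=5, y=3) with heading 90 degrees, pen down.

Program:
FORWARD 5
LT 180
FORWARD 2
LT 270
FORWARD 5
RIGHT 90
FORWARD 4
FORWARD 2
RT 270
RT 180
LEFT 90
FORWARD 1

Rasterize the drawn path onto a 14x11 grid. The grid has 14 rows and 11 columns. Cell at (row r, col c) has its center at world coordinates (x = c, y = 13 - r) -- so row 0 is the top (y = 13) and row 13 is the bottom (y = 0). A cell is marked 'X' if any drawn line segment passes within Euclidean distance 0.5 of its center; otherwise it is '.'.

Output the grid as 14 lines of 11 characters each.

Answer: X..........
X..........
X..........
X..........
X..........
X....X.....
X....X.....
XXXXXX.....
.....X.....
.....X.....
.....X.....
...........
...........
...........

Derivation:
Segment 0: (5,3) -> (5,8)
Segment 1: (5,8) -> (5,6)
Segment 2: (5,6) -> (0,6)
Segment 3: (0,6) -> (0,10)
Segment 4: (0,10) -> (0,12)
Segment 5: (0,12) -> (0,13)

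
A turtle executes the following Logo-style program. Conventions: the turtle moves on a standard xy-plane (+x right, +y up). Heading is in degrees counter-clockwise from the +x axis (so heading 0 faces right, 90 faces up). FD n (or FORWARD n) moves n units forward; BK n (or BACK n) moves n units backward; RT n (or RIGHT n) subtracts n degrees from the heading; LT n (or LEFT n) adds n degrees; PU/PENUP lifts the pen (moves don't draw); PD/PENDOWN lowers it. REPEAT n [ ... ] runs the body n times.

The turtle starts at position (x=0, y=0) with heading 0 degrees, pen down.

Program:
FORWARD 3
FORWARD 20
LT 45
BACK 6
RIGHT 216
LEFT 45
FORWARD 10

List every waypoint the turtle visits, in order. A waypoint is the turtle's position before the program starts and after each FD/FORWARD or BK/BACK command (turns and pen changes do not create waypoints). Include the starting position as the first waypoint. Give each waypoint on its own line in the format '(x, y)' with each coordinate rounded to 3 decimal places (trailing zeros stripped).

Executing turtle program step by step:
Start: pos=(0,0), heading=0, pen down
FD 3: (0,0) -> (3,0) [heading=0, draw]
FD 20: (3,0) -> (23,0) [heading=0, draw]
LT 45: heading 0 -> 45
BK 6: (23,0) -> (18.757,-4.243) [heading=45, draw]
RT 216: heading 45 -> 189
LT 45: heading 189 -> 234
FD 10: (18.757,-4.243) -> (12.88,-12.333) [heading=234, draw]
Final: pos=(12.88,-12.333), heading=234, 4 segment(s) drawn
Waypoints (5 total):
(0, 0)
(3, 0)
(23, 0)
(18.757, -4.243)
(12.88, -12.333)

Answer: (0, 0)
(3, 0)
(23, 0)
(18.757, -4.243)
(12.88, -12.333)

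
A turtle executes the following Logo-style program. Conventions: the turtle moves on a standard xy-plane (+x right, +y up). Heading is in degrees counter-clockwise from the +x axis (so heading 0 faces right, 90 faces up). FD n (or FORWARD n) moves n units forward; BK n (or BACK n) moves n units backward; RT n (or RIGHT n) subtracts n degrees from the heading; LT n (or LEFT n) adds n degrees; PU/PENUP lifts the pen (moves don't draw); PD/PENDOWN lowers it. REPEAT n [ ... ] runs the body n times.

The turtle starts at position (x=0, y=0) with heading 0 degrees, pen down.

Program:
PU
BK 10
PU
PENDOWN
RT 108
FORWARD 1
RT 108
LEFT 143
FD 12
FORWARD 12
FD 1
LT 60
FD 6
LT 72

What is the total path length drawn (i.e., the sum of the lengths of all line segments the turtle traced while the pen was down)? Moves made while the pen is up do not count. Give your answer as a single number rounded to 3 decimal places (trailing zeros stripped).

Answer: 32

Derivation:
Executing turtle program step by step:
Start: pos=(0,0), heading=0, pen down
PU: pen up
BK 10: (0,0) -> (-10,0) [heading=0, move]
PU: pen up
PD: pen down
RT 108: heading 0 -> 252
FD 1: (-10,0) -> (-10.309,-0.951) [heading=252, draw]
RT 108: heading 252 -> 144
LT 143: heading 144 -> 287
FD 12: (-10.309,-0.951) -> (-6.801,-12.427) [heading=287, draw]
FD 12: (-6.801,-12.427) -> (-3.292,-23.902) [heading=287, draw]
FD 1: (-3.292,-23.902) -> (-3,-24.859) [heading=287, draw]
LT 60: heading 287 -> 347
FD 6: (-3,-24.859) -> (2.846,-26.208) [heading=347, draw]
LT 72: heading 347 -> 59
Final: pos=(2.846,-26.208), heading=59, 5 segment(s) drawn

Segment lengths:
  seg 1: (-10,0) -> (-10.309,-0.951), length = 1
  seg 2: (-10.309,-0.951) -> (-6.801,-12.427), length = 12
  seg 3: (-6.801,-12.427) -> (-3.292,-23.902), length = 12
  seg 4: (-3.292,-23.902) -> (-3,-24.859), length = 1
  seg 5: (-3,-24.859) -> (2.846,-26.208), length = 6
Total = 32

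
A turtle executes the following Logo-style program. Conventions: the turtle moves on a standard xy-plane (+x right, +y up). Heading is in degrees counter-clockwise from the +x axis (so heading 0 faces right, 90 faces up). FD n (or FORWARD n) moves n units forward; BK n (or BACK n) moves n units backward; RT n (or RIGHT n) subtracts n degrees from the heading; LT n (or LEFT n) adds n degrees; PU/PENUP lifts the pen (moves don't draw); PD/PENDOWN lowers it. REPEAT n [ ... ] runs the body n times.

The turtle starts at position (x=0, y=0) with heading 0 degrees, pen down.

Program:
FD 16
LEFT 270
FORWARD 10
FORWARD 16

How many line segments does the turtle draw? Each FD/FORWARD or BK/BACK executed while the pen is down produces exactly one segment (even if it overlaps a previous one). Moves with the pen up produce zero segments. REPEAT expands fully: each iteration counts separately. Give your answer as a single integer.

Answer: 3

Derivation:
Executing turtle program step by step:
Start: pos=(0,0), heading=0, pen down
FD 16: (0,0) -> (16,0) [heading=0, draw]
LT 270: heading 0 -> 270
FD 10: (16,0) -> (16,-10) [heading=270, draw]
FD 16: (16,-10) -> (16,-26) [heading=270, draw]
Final: pos=(16,-26), heading=270, 3 segment(s) drawn
Segments drawn: 3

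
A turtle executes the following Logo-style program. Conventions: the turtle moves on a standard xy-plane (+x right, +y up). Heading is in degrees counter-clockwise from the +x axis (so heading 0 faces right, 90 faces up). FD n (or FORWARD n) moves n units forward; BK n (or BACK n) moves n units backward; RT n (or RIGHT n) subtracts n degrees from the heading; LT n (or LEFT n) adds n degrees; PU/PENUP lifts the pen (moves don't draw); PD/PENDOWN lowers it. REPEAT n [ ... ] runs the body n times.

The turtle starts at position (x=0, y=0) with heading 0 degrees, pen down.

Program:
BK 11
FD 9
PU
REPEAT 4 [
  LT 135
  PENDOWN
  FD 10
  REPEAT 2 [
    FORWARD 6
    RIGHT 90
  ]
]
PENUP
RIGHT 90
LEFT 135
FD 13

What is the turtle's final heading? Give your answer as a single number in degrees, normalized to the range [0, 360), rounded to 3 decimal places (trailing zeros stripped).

Answer: 225

Derivation:
Executing turtle program step by step:
Start: pos=(0,0), heading=0, pen down
BK 11: (0,0) -> (-11,0) [heading=0, draw]
FD 9: (-11,0) -> (-2,0) [heading=0, draw]
PU: pen up
REPEAT 4 [
  -- iteration 1/4 --
  LT 135: heading 0 -> 135
  PD: pen down
  FD 10: (-2,0) -> (-9.071,7.071) [heading=135, draw]
  REPEAT 2 [
    -- iteration 1/2 --
    FD 6: (-9.071,7.071) -> (-13.314,11.314) [heading=135, draw]
    RT 90: heading 135 -> 45
    -- iteration 2/2 --
    FD 6: (-13.314,11.314) -> (-9.071,15.556) [heading=45, draw]
    RT 90: heading 45 -> 315
  ]
  -- iteration 2/4 --
  LT 135: heading 315 -> 90
  PD: pen down
  FD 10: (-9.071,15.556) -> (-9.071,25.556) [heading=90, draw]
  REPEAT 2 [
    -- iteration 1/2 --
    FD 6: (-9.071,25.556) -> (-9.071,31.556) [heading=90, draw]
    RT 90: heading 90 -> 0
    -- iteration 2/2 --
    FD 6: (-9.071,31.556) -> (-3.071,31.556) [heading=0, draw]
    RT 90: heading 0 -> 270
  ]
  -- iteration 3/4 --
  LT 135: heading 270 -> 45
  PD: pen down
  FD 10: (-3.071,31.556) -> (4,38.627) [heading=45, draw]
  REPEAT 2 [
    -- iteration 1/2 --
    FD 6: (4,38.627) -> (8.243,42.87) [heading=45, draw]
    RT 90: heading 45 -> 315
    -- iteration 2/2 --
    FD 6: (8.243,42.87) -> (12.485,38.627) [heading=315, draw]
    RT 90: heading 315 -> 225
  ]
  -- iteration 4/4 --
  LT 135: heading 225 -> 0
  PD: pen down
  FD 10: (12.485,38.627) -> (22.485,38.627) [heading=0, draw]
  REPEAT 2 [
    -- iteration 1/2 --
    FD 6: (22.485,38.627) -> (28.485,38.627) [heading=0, draw]
    RT 90: heading 0 -> 270
    -- iteration 2/2 --
    FD 6: (28.485,38.627) -> (28.485,32.627) [heading=270, draw]
    RT 90: heading 270 -> 180
  ]
]
PU: pen up
RT 90: heading 180 -> 90
LT 135: heading 90 -> 225
FD 13: (28.485,32.627) -> (19.293,23.435) [heading=225, move]
Final: pos=(19.293,23.435), heading=225, 14 segment(s) drawn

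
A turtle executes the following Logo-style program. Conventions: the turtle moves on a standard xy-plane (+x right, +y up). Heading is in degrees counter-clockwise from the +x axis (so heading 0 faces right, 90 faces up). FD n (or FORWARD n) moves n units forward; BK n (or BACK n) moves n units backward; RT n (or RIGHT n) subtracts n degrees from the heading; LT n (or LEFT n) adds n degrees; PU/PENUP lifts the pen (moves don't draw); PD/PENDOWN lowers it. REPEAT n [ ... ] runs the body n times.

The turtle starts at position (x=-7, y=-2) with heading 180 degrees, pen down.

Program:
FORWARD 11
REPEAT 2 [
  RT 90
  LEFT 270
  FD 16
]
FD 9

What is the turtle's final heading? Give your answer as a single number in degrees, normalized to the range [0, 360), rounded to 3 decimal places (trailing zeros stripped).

Answer: 180

Derivation:
Executing turtle program step by step:
Start: pos=(-7,-2), heading=180, pen down
FD 11: (-7,-2) -> (-18,-2) [heading=180, draw]
REPEAT 2 [
  -- iteration 1/2 --
  RT 90: heading 180 -> 90
  LT 270: heading 90 -> 0
  FD 16: (-18,-2) -> (-2,-2) [heading=0, draw]
  -- iteration 2/2 --
  RT 90: heading 0 -> 270
  LT 270: heading 270 -> 180
  FD 16: (-2,-2) -> (-18,-2) [heading=180, draw]
]
FD 9: (-18,-2) -> (-27,-2) [heading=180, draw]
Final: pos=(-27,-2), heading=180, 4 segment(s) drawn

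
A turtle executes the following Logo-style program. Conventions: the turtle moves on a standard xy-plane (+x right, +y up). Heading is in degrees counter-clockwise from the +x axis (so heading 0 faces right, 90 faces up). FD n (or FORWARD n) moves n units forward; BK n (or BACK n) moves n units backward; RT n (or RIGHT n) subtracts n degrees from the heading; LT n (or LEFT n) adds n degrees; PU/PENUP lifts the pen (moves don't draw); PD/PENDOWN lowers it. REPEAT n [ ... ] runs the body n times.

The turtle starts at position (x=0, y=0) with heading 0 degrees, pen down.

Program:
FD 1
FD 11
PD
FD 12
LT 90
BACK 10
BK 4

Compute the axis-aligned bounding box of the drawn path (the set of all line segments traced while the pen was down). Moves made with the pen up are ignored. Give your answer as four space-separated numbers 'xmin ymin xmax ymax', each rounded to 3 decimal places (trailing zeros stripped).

Executing turtle program step by step:
Start: pos=(0,0), heading=0, pen down
FD 1: (0,0) -> (1,0) [heading=0, draw]
FD 11: (1,0) -> (12,0) [heading=0, draw]
PD: pen down
FD 12: (12,0) -> (24,0) [heading=0, draw]
LT 90: heading 0 -> 90
BK 10: (24,0) -> (24,-10) [heading=90, draw]
BK 4: (24,-10) -> (24,-14) [heading=90, draw]
Final: pos=(24,-14), heading=90, 5 segment(s) drawn

Segment endpoints: x in {0, 1, 12, 24}, y in {-14, -10, 0}
xmin=0, ymin=-14, xmax=24, ymax=0

Answer: 0 -14 24 0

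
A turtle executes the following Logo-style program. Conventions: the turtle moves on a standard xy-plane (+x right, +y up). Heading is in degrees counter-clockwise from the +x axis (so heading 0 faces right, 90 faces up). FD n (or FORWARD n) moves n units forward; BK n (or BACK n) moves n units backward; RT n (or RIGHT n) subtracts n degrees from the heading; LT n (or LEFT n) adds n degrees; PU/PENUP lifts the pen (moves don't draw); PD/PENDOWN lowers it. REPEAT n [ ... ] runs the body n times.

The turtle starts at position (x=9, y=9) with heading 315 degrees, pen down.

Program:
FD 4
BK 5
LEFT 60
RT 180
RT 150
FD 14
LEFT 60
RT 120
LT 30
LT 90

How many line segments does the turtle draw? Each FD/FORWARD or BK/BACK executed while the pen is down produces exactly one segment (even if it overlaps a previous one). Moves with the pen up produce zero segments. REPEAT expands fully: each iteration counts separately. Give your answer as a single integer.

Executing turtle program step by step:
Start: pos=(9,9), heading=315, pen down
FD 4: (9,9) -> (11.828,6.172) [heading=315, draw]
BK 5: (11.828,6.172) -> (8.293,9.707) [heading=315, draw]
LT 60: heading 315 -> 15
RT 180: heading 15 -> 195
RT 150: heading 195 -> 45
FD 14: (8.293,9.707) -> (18.192,19.607) [heading=45, draw]
LT 60: heading 45 -> 105
RT 120: heading 105 -> 345
LT 30: heading 345 -> 15
LT 90: heading 15 -> 105
Final: pos=(18.192,19.607), heading=105, 3 segment(s) drawn
Segments drawn: 3

Answer: 3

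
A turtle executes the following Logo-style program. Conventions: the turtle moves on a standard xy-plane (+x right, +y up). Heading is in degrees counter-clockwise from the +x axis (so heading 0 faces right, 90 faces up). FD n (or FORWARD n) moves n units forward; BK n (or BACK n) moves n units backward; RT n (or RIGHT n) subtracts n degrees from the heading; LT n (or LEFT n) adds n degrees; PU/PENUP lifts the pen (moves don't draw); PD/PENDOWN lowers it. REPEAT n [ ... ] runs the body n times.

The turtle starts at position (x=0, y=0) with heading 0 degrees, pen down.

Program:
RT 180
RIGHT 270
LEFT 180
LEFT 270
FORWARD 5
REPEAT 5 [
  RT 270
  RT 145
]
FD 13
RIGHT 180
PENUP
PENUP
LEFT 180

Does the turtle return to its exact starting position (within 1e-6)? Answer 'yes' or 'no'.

Answer: no

Derivation:
Executing turtle program step by step:
Start: pos=(0,0), heading=0, pen down
RT 180: heading 0 -> 180
RT 270: heading 180 -> 270
LT 180: heading 270 -> 90
LT 270: heading 90 -> 0
FD 5: (0,0) -> (5,0) [heading=0, draw]
REPEAT 5 [
  -- iteration 1/5 --
  RT 270: heading 0 -> 90
  RT 145: heading 90 -> 305
  -- iteration 2/5 --
  RT 270: heading 305 -> 35
  RT 145: heading 35 -> 250
  -- iteration 3/5 --
  RT 270: heading 250 -> 340
  RT 145: heading 340 -> 195
  -- iteration 4/5 --
  RT 270: heading 195 -> 285
  RT 145: heading 285 -> 140
  -- iteration 5/5 --
  RT 270: heading 140 -> 230
  RT 145: heading 230 -> 85
]
FD 13: (5,0) -> (6.133,12.951) [heading=85, draw]
RT 180: heading 85 -> 265
PU: pen up
PU: pen up
LT 180: heading 265 -> 85
Final: pos=(6.133,12.951), heading=85, 2 segment(s) drawn

Start position: (0, 0)
Final position: (6.133, 12.951)
Distance = 14.329; >= 1e-6 -> NOT closed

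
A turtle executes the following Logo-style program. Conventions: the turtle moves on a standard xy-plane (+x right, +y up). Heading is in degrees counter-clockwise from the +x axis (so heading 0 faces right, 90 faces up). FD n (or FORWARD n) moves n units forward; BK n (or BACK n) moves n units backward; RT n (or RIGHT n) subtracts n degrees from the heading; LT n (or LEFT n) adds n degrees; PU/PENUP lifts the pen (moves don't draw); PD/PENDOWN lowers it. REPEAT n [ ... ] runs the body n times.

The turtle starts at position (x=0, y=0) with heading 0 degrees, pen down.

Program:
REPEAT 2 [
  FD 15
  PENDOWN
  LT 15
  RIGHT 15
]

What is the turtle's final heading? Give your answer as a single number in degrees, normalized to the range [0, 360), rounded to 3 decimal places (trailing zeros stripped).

Answer: 0

Derivation:
Executing turtle program step by step:
Start: pos=(0,0), heading=0, pen down
REPEAT 2 [
  -- iteration 1/2 --
  FD 15: (0,0) -> (15,0) [heading=0, draw]
  PD: pen down
  LT 15: heading 0 -> 15
  RT 15: heading 15 -> 0
  -- iteration 2/2 --
  FD 15: (15,0) -> (30,0) [heading=0, draw]
  PD: pen down
  LT 15: heading 0 -> 15
  RT 15: heading 15 -> 0
]
Final: pos=(30,0), heading=0, 2 segment(s) drawn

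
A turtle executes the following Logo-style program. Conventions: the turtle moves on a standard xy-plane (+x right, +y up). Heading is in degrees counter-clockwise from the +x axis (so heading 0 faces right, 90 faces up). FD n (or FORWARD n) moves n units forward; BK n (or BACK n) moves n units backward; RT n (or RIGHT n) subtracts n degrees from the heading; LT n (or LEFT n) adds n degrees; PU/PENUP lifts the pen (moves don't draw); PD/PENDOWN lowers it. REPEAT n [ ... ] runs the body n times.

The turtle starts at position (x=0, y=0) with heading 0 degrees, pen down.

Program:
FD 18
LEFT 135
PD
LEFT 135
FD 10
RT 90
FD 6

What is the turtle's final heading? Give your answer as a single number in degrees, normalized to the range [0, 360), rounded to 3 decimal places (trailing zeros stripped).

Executing turtle program step by step:
Start: pos=(0,0), heading=0, pen down
FD 18: (0,0) -> (18,0) [heading=0, draw]
LT 135: heading 0 -> 135
PD: pen down
LT 135: heading 135 -> 270
FD 10: (18,0) -> (18,-10) [heading=270, draw]
RT 90: heading 270 -> 180
FD 6: (18,-10) -> (12,-10) [heading=180, draw]
Final: pos=(12,-10), heading=180, 3 segment(s) drawn

Answer: 180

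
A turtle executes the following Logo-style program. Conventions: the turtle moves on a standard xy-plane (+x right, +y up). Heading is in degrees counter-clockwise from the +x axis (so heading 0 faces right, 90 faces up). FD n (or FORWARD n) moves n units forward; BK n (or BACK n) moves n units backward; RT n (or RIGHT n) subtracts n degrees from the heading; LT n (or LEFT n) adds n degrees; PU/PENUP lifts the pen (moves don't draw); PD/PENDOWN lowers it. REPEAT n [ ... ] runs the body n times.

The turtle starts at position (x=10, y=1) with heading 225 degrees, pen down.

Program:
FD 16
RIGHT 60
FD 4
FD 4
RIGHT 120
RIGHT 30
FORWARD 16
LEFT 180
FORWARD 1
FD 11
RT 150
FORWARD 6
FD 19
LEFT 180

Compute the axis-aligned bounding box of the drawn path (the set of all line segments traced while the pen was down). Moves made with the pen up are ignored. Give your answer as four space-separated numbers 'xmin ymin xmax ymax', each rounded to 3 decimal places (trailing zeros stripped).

Answer: -9.041 -10.314 12.5 10.47

Derivation:
Executing turtle program step by step:
Start: pos=(10,1), heading=225, pen down
FD 16: (10,1) -> (-1.314,-10.314) [heading=225, draw]
RT 60: heading 225 -> 165
FD 4: (-1.314,-10.314) -> (-5.177,-9.278) [heading=165, draw]
FD 4: (-5.177,-9.278) -> (-9.041,-8.243) [heading=165, draw]
RT 120: heading 165 -> 45
RT 30: heading 45 -> 15
FD 16: (-9.041,-8.243) -> (6.414,-4.102) [heading=15, draw]
LT 180: heading 15 -> 195
FD 1: (6.414,-4.102) -> (5.448,-4.361) [heading=195, draw]
FD 11: (5.448,-4.361) -> (-5.177,-7.208) [heading=195, draw]
RT 150: heading 195 -> 45
FD 6: (-5.177,-7.208) -> (-0.935,-2.965) [heading=45, draw]
FD 19: (-0.935,-2.965) -> (12.5,10.47) [heading=45, draw]
LT 180: heading 45 -> 225
Final: pos=(12.5,10.47), heading=225, 8 segment(s) drawn

Segment endpoints: x in {-9.041, -5.177, -5.177, -1.314, -0.935, 5.448, 6.414, 10, 12.5}, y in {-10.314, -9.278, -8.243, -7.208, -4.361, -4.102, -2.965, 1, 10.47}
xmin=-9.041, ymin=-10.314, xmax=12.5, ymax=10.47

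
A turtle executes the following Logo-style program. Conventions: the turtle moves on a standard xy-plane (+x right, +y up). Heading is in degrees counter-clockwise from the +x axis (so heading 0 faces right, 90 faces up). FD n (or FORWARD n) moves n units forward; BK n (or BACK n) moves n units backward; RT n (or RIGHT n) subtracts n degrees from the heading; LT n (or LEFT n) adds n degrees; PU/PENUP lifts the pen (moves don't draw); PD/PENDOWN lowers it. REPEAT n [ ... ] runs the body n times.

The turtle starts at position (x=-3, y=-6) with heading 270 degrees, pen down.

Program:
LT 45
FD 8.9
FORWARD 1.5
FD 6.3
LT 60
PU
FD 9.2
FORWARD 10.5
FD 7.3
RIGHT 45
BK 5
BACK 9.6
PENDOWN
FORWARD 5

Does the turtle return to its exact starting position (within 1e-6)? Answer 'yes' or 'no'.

Answer: no

Derivation:
Executing turtle program step by step:
Start: pos=(-3,-6), heading=270, pen down
LT 45: heading 270 -> 315
FD 8.9: (-3,-6) -> (3.293,-12.293) [heading=315, draw]
FD 1.5: (3.293,-12.293) -> (4.354,-13.354) [heading=315, draw]
FD 6.3: (4.354,-13.354) -> (8.809,-17.809) [heading=315, draw]
LT 60: heading 315 -> 15
PU: pen up
FD 9.2: (8.809,-17.809) -> (17.695,-15.428) [heading=15, move]
FD 10.5: (17.695,-15.428) -> (27.837,-12.71) [heading=15, move]
FD 7.3: (27.837,-12.71) -> (34.889,-10.821) [heading=15, move]
RT 45: heading 15 -> 330
BK 5: (34.889,-10.821) -> (30.559,-8.321) [heading=330, move]
BK 9.6: (30.559,-8.321) -> (22.245,-3.521) [heading=330, move]
PD: pen down
FD 5: (22.245,-3.521) -> (26.575,-6.021) [heading=330, draw]
Final: pos=(26.575,-6.021), heading=330, 4 segment(s) drawn

Start position: (-3, -6)
Final position: (26.575, -6.021)
Distance = 29.575; >= 1e-6 -> NOT closed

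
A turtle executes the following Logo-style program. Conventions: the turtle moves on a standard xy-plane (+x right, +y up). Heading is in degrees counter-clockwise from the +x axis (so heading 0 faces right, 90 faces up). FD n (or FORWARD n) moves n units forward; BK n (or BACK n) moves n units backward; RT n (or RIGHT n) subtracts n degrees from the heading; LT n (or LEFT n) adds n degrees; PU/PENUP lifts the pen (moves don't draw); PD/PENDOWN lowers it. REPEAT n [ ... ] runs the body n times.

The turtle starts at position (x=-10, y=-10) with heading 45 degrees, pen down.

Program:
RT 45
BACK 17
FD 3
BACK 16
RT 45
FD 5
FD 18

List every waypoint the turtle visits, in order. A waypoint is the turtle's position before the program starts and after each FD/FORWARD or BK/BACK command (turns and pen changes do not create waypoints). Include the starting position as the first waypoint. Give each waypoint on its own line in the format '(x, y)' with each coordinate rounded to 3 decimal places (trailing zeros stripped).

Answer: (-10, -10)
(-27, -10)
(-24, -10)
(-40, -10)
(-36.464, -13.536)
(-23.737, -26.263)

Derivation:
Executing turtle program step by step:
Start: pos=(-10,-10), heading=45, pen down
RT 45: heading 45 -> 0
BK 17: (-10,-10) -> (-27,-10) [heading=0, draw]
FD 3: (-27,-10) -> (-24,-10) [heading=0, draw]
BK 16: (-24,-10) -> (-40,-10) [heading=0, draw]
RT 45: heading 0 -> 315
FD 5: (-40,-10) -> (-36.464,-13.536) [heading=315, draw]
FD 18: (-36.464,-13.536) -> (-23.737,-26.263) [heading=315, draw]
Final: pos=(-23.737,-26.263), heading=315, 5 segment(s) drawn
Waypoints (6 total):
(-10, -10)
(-27, -10)
(-24, -10)
(-40, -10)
(-36.464, -13.536)
(-23.737, -26.263)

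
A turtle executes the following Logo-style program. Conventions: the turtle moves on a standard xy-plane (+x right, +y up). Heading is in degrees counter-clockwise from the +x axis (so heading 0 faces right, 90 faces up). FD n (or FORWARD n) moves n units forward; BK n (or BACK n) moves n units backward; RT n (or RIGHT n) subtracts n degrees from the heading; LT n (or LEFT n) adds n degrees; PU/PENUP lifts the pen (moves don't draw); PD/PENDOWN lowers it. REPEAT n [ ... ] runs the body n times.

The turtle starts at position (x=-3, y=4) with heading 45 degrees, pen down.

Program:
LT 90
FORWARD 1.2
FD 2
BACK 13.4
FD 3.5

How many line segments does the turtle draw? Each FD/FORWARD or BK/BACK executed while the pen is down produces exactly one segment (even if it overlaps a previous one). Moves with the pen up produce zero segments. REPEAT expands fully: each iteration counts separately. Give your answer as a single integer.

Answer: 4

Derivation:
Executing turtle program step by step:
Start: pos=(-3,4), heading=45, pen down
LT 90: heading 45 -> 135
FD 1.2: (-3,4) -> (-3.849,4.849) [heading=135, draw]
FD 2: (-3.849,4.849) -> (-5.263,6.263) [heading=135, draw]
BK 13.4: (-5.263,6.263) -> (4.212,-3.212) [heading=135, draw]
FD 3.5: (4.212,-3.212) -> (1.738,-0.738) [heading=135, draw]
Final: pos=(1.738,-0.738), heading=135, 4 segment(s) drawn
Segments drawn: 4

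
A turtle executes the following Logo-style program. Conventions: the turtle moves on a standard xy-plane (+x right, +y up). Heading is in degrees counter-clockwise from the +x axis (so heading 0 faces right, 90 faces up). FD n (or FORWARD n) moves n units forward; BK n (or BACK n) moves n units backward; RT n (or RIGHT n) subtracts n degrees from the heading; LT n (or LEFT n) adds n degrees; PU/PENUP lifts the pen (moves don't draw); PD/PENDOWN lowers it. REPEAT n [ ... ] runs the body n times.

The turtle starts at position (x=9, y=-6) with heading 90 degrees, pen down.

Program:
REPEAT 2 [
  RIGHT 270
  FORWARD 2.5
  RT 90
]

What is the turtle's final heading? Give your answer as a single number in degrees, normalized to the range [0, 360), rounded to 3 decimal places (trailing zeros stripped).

Executing turtle program step by step:
Start: pos=(9,-6), heading=90, pen down
REPEAT 2 [
  -- iteration 1/2 --
  RT 270: heading 90 -> 180
  FD 2.5: (9,-6) -> (6.5,-6) [heading=180, draw]
  RT 90: heading 180 -> 90
  -- iteration 2/2 --
  RT 270: heading 90 -> 180
  FD 2.5: (6.5,-6) -> (4,-6) [heading=180, draw]
  RT 90: heading 180 -> 90
]
Final: pos=(4,-6), heading=90, 2 segment(s) drawn

Answer: 90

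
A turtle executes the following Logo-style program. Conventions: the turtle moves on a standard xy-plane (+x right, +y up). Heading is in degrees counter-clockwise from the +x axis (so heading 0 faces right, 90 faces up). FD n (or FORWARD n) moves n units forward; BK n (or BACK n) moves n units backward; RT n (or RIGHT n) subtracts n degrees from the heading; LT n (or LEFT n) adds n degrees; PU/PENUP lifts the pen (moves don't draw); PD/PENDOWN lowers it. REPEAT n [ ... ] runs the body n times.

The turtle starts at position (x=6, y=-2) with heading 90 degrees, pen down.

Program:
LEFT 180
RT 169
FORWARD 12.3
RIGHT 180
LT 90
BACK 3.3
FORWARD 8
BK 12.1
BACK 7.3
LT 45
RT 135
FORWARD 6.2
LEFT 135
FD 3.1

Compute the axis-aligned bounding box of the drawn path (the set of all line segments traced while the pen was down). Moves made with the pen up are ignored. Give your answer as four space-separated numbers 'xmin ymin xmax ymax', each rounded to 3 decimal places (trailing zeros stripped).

Executing turtle program step by step:
Start: pos=(6,-2), heading=90, pen down
LT 180: heading 90 -> 270
RT 169: heading 270 -> 101
FD 12.3: (6,-2) -> (3.653,10.074) [heading=101, draw]
RT 180: heading 101 -> 281
LT 90: heading 281 -> 11
BK 3.3: (3.653,10.074) -> (0.414,9.444) [heading=11, draw]
FD 8: (0.414,9.444) -> (8.267,10.971) [heading=11, draw]
BK 12.1: (8.267,10.971) -> (-3.611,8.662) [heading=11, draw]
BK 7.3: (-3.611,8.662) -> (-10.777,7.269) [heading=11, draw]
LT 45: heading 11 -> 56
RT 135: heading 56 -> 281
FD 6.2: (-10.777,7.269) -> (-9.594,1.183) [heading=281, draw]
LT 135: heading 281 -> 56
FD 3.1: (-9.594,1.183) -> (-7.86,3.753) [heading=56, draw]
Final: pos=(-7.86,3.753), heading=56, 7 segment(s) drawn

Segment endpoints: x in {-10.777, -9.594, -7.86, -3.611, 0.414, 3.653, 6, 8.267}, y in {-2, 1.183, 3.753, 7.269, 8.662, 9.444, 10.074, 10.971}
xmin=-10.777, ymin=-2, xmax=8.267, ymax=10.971

Answer: -10.777 -2 8.267 10.971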